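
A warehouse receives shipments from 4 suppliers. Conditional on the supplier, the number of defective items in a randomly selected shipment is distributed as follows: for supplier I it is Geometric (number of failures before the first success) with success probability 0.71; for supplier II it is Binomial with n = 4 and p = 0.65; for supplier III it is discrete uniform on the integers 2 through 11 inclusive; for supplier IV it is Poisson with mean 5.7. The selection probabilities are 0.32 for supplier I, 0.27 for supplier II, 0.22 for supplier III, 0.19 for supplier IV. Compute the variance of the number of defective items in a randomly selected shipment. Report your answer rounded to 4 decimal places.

9.4807

Per component, I: μ=0.408451, E[X²]=0.742115; II: μ=2.6, E[X²]=7.67; III: μ=6.5, E[X²]=50.5; IV: μ=5.7, E[X²]=38.19.
E[X] = 0.32·0.408451 + 0.27·2.6 + 0.22·6.5 + 0.19·5.7 = 3.3457.
E[X²] = 0.32·0.742115 + 0.27·7.67 + 0.22·50.5 + 0.19·38.19 = 20.6745.
Var(X) = E[X²] − (E[X])² = 20.6745 − 11.1937 = 9.48074.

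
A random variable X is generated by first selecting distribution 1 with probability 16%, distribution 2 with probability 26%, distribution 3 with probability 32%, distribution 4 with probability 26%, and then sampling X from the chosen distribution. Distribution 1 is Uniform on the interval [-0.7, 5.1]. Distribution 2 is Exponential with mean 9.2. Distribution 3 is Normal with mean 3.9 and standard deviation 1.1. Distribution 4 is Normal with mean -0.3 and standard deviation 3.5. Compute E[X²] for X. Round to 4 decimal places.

53.6985

For each component E[X²] = Var + (mean)², giving 1: 7.64333; 2: 169.28; 3: 16.42; 4: 12.34.
Overall E[X²] = 0.16·7.64333 + 0.26·169.28 + 0.32·16.42 + 0.26·12.34 = 53.6985.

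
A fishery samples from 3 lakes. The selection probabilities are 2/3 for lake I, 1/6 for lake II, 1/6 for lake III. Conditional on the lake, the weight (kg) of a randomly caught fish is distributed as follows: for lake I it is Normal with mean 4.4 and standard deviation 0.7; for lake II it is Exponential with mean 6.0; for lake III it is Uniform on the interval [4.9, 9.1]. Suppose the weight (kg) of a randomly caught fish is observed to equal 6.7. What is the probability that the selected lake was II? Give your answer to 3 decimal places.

0.180

Likelihoods f(6.7 | ·): I: 0.00257934; II: 0.0545615; III: 0.238095.
Posterior ∝ prior × likelihood. Numerator for II: 0.166667·0.0545615 = 0.00909359.
Normalizing constant: 0.666667·0.00257934 + 0.166667·0.0545615 + 0.166667·0.238095 = 0.0504957.
P(II | observation) = 0.00909359 / 0.0504957 = 0.180086.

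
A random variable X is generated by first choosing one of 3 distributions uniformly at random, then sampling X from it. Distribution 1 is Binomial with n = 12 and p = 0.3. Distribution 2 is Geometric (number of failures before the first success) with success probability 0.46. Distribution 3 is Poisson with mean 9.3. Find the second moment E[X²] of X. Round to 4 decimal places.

For each component E[X²] = Var + (mean)², giving 1: 15.48; 2: 3.93006; 3: 95.79.
Overall E[X²] = 0.333333·15.48 + 0.333333·3.93006 + 0.333333·95.79 = 38.4.

38.4000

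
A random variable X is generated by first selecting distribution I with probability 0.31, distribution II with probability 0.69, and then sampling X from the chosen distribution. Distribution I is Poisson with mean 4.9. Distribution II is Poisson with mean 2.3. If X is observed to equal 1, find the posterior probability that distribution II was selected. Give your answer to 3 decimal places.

0.934

Likelihoods P(X=1 | ·): I: 0.0364883; II: 0.230595.
Posterior ∝ prior × likelihood. Numerator for II: 0.69·0.230595 = 0.159111.
Normalizing constant: 0.31·0.0364883 + 0.69·0.230595 = 0.170422.
P(II | observation) = 0.159111 / 0.170422 = 0.933627.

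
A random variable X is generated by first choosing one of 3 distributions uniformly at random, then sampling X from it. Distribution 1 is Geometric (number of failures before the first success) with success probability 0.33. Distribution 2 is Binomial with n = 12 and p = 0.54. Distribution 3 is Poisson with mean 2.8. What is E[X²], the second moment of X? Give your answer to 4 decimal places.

For each component E[X²] = Var + (mean)², giving 1: 10.2746; 2: 44.9712; 3: 10.64.
Overall E[X²] = 0.333333·10.2746 + 0.333333·44.9712 + 0.333333·10.64 = 21.9619.

21.9619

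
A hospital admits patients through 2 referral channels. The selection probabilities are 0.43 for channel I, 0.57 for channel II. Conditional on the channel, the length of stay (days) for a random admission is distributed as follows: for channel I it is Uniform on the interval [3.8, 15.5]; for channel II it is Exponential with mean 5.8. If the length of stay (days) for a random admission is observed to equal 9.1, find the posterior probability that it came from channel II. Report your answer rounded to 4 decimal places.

Likelihoods f(9.1 | ·): I: 0.0854701; II: 0.035907.
Posterior ∝ prior × likelihood. Numerator for II: 0.57·0.035907 = 0.020467.
Normalizing constant: 0.43·0.0854701 + 0.57·0.035907 = 0.0572191.
P(II | observation) = 0.020467 / 0.0572191 = 0.357695.

0.3577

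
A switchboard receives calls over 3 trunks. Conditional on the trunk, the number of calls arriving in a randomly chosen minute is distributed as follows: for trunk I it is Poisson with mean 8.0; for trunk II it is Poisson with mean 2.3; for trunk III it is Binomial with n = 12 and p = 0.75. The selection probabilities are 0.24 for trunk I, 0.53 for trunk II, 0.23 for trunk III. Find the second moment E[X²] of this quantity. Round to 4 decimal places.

For each component E[X²] = Var + (mean)², giving I: 72; II: 7.59; III: 83.25.
Overall E[X²] = 0.24·72 + 0.53·7.59 + 0.23·83.25 = 40.4502.

40.4502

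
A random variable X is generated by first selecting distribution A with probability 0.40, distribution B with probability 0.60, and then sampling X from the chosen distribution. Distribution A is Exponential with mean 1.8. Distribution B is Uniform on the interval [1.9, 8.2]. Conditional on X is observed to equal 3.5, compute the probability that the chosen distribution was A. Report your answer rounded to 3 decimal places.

Likelihoods f(3.5 | ·): A: 0.0794815; B: 0.15873.
Posterior ∝ prior × likelihood. Numerator for A: 0.4·0.0794815 = 0.0317926.
Normalizing constant: 0.4·0.0794815 + 0.6·0.15873 = 0.127031.
P(A | observation) = 0.0317926 / 0.127031 = 0.250275.

0.250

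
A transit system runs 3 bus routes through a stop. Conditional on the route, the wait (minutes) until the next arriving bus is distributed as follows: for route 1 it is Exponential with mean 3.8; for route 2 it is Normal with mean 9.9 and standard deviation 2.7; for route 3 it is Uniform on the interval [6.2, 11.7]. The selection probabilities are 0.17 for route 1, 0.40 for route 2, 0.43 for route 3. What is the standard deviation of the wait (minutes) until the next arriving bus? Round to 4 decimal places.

3.3285

Per component, 1: μ=3.8, E[X²]=28.88; 2: μ=9.9, E[X²]=105.3; 3: μ=8.95, E[X²]=82.6233.
E[X] = 0.17·3.8 + 0.4·9.9 + 0.43·8.95 = 8.4545.
E[X²] = 0.17·28.88 + 0.4·105.3 + 0.43·82.6233 = 82.5576.
Var(X) = E[X²] − (E[X])² = 82.5576 − 71.4786 = 11.0791.
SD(X) = √11.0791 = 3.32852.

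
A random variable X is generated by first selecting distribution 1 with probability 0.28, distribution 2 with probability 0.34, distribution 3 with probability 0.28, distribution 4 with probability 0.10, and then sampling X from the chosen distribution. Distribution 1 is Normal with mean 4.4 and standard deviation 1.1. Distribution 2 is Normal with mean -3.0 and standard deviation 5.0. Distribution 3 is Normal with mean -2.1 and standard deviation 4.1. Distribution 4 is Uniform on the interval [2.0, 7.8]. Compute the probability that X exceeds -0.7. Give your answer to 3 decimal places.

0.592

Conditional on each component, P(X > -0.7): 1: 0.999998; 2: 0.322758; 3: 0.366377; 4: 1.
By total probability, P(X > -0.7) = 0.28·0.999998 + 0.34·0.322758 + 0.28·0.366377 + 0.1·1 = 0.592323.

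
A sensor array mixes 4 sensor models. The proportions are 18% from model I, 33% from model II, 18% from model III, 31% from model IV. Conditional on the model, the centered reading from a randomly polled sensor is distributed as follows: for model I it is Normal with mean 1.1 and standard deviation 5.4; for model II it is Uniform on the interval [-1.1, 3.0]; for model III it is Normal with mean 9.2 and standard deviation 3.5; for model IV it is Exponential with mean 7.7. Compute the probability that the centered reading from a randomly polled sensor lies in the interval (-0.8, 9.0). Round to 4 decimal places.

0.7069

Conditional on each model, P(-0.8 < X < 9.0): I: 0.565787; II: 0.926829; III: 0.475078; IV: 0.68927.
By total probability, P(-0.8 < X < 9.0) = 0.18·0.565787 + 0.33·0.926829 + 0.18·0.475078 + 0.31·0.68927 = 0.706883.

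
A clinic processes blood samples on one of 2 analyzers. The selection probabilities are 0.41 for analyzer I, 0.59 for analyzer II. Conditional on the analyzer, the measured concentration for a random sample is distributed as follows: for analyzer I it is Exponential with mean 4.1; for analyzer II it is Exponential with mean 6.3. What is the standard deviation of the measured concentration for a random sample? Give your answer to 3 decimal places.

Per component, I: μ=4.1, E[X²]=33.62; II: μ=6.3, E[X²]=79.38.
E[X] = 0.41·4.1 + 0.59·6.3 = 5.398.
E[X²] = 0.41·33.62 + 0.59·79.38 = 60.6184.
Var(X) = E[X²] − (E[X])² = 60.6184 − 29.1384 = 31.48.
SD(X) = √31.48 = 5.6107.

5.611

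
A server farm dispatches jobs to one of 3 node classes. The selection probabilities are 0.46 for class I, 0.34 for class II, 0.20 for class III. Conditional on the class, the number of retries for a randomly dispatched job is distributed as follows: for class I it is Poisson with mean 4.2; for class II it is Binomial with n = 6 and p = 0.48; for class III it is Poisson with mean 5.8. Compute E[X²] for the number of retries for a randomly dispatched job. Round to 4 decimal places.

For each component E[X²] = Var + (mean)², giving I: 21.84; II: 9.792; III: 39.44.
Overall E[X²] = 0.46·21.84 + 0.34·9.792 + 0.2·39.44 = 21.2637.

21.2637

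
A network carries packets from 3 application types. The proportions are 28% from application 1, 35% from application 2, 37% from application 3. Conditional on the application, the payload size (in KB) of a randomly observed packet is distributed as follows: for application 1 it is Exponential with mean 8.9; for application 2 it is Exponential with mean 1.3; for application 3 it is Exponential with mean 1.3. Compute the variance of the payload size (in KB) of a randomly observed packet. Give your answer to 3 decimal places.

Per component, 1: μ=8.9, E[X²]=158.42; 2: μ=1.3, E[X²]=3.38; 3: μ=1.3, E[X²]=3.38.
E[X] = 0.28·8.9 + 0.35·1.3 + 0.37·1.3 = 3.428.
E[X²] = 0.28·158.42 + 0.35·3.38 + 0.37·3.38 = 46.7912.
Var(X) = E[X²] − (E[X])² = 46.7912 − 11.7512 = 35.04.

35.040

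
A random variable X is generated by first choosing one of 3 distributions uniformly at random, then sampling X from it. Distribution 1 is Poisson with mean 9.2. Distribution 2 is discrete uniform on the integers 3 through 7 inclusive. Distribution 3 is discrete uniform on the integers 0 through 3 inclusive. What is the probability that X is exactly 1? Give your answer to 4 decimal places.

0.0836

Conditional on each component, P(X = 1): 1: 0.000929562; 2: 0; 3: 0.25.
By total probability, P(X = 1) = 0.333333·0.000929562 + 0.333333·0 + 0.333333·0.25 = 0.0836432.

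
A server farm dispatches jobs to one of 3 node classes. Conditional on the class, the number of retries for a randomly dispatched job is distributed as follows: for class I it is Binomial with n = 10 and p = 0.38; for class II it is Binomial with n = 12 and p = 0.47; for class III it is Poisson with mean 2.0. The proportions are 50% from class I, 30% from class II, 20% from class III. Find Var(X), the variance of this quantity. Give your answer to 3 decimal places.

4.102

Per component, I: μ=3.8, E[X²]=16.796; II: μ=5.64, E[X²]=34.7988; III: μ=2, E[X²]=6.
E[X] = 0.5·3.8 + 0.3·5.64 + 0.2·2 = 3.992.
E[X²] = 0.5·16.796 + 0.3·34.7988 + 0.2·6 = 20.0376.
Var(X) = E[X²] − (E[X])² = 20.0376 − 15.9361 = 4.10158.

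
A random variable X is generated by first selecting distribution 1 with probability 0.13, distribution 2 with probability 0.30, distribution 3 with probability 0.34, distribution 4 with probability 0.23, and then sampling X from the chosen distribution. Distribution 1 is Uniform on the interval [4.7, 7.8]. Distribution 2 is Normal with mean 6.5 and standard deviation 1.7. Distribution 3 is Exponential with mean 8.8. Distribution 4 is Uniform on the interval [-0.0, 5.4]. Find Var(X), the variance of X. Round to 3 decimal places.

Per component, 1: μ=6.25, E[X²]=39.8633; 2: μ=6.5, E[X²]=45.14; 3: μ=8.8, E[X²]=154.88; 4: μ=2.7, E[X²]=9.72.
E[X] = 0.13·6.25 + 0.3·6.5 + 0.34·8.8 + 0.23·2.7 = 6.3755.
E[X²] = 0.13·39.8633 + 0.3·45.14 + 0.34·154.88 + 0.23·9.72 = 73.619.
Var(X) = E[X²] − (E[X])² = 73.619 − 40.647 = 32.972.

32.972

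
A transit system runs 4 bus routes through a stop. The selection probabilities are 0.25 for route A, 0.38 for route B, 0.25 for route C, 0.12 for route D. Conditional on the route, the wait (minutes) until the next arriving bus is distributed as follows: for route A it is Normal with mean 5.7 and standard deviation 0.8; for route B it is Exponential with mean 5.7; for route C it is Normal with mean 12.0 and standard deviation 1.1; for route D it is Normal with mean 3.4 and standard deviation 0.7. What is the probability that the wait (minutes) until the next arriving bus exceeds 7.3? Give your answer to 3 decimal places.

Conditional on each route, P(X > 7.3): A: 0.0227501; B: 0.277842; C: 0.99999; D: 1.26329e-08.
By total probability, P(X > 7.3) = 0.25·0.0227501 + 0.38·0.277842 + 0.25·0.99999 + 0.12·1.26329e-08 = 0.361265.

0.361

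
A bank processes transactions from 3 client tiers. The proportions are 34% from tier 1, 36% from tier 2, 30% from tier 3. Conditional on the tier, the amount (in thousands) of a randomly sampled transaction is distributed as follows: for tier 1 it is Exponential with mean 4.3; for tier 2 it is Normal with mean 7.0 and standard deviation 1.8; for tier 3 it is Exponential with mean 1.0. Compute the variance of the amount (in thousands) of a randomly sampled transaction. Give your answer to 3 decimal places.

Per component, 1: μ=4.3, E[X²]=36.98; 2: μ=7, E[X²]=52.24; 3: μ=1, E[X²]=2.
E[X] = 0.34·4.3 + 0.36·7 + 0.3·1 = 4.282.
E[X²] = 0.34·36.98 + 0.36·52.24 + 0.3·2 = 31.9796.
Var(X) = E[X²] − (E[X])² = 31.9796 − 18.3355 = 13.6441.

13.644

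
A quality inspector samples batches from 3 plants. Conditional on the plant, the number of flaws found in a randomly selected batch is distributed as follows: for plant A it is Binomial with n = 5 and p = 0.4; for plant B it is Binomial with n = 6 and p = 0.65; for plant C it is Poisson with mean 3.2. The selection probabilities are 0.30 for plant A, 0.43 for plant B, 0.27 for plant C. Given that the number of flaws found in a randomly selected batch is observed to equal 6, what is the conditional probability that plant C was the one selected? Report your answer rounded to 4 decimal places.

0.3360

Likelihoods P(X=6 | ·): A: 0; B: 0.0754189; C: 0.060789.
Posterior ∝ prior × likelihood. Numerator for C: 0.27·0.060789 = 0.016413.
Normalizing constant: 0.3·0 + 0.43·0.0754189 + 0.27·0.060789 = 0.0488432.
P(C | observation) = 0.016413 / 0.0488432 = 0.336035.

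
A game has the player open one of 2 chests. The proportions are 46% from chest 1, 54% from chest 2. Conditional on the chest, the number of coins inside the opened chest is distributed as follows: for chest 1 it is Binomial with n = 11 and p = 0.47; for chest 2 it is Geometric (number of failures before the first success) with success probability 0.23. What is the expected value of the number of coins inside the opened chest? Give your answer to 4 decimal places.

Component means — 1: 5.17; 2: 3.34783.
E[X] = 0.46·5.17 + 0.54·3.34783 = 4.18603.

4.1860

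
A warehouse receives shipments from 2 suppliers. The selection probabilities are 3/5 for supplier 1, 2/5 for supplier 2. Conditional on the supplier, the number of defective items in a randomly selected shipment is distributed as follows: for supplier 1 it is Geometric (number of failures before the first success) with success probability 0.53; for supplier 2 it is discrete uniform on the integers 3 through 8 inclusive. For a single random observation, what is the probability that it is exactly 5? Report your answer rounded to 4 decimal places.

Conditional on each supplier, P(X = 5): 1: 0.0121553; 2: 0.166667.
By total probability, P(X = 5) = 0.6·0.0121553 + 0.4·0.166667 = 0.0739598.

0.0740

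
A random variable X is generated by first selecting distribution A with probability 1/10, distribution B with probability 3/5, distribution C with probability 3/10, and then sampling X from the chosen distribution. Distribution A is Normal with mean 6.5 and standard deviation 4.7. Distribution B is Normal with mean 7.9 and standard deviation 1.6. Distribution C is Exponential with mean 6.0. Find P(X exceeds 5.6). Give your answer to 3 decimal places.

0.730

Conditional on each component, P(X > 5.6): A: 0.575929; B: 0.924712; C: 0.393241.
By total probability, P(X > 5.6) = 0.1·0.575929 + 0.6·0.924712 + 0.3·0.393241 = 0.730392.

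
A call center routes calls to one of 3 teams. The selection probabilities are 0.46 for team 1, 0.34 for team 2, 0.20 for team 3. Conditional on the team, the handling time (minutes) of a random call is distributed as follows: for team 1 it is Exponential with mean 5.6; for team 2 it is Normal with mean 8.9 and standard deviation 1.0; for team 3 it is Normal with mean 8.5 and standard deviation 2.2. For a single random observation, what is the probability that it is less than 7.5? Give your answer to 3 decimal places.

Conditional on each team, P(X < 7.5): 1: 0.737967; 2: 0.0807567; 3: 0.324718.
By total probability, P(X < 7.5) = 0.46·0.737967 + 0.34·0.0807567 + 0.2·0.324718 = 0.431866.

0.432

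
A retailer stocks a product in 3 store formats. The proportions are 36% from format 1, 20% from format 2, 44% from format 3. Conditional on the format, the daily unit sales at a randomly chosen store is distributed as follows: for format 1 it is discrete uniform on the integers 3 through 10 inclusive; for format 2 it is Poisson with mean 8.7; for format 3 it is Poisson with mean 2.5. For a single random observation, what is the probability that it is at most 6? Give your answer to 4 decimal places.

0.6609

Conditional on each format, P(X ≤ 6): 1: 0.5; 2: 0.235488; 3: 0.985813.
By total probability, P(X ≤ 6) = 0.36·0.5 + 0.2·0.235488 + 0.44·0.985813 = 0.660855.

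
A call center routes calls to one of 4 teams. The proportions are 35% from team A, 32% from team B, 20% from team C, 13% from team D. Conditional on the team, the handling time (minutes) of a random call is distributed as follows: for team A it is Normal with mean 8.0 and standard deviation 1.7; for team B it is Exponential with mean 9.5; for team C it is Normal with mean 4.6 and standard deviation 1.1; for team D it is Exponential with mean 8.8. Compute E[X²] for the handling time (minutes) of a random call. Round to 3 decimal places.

105.780

For each component E[X²] = Var + (mean)², giving A: 66.89; B: 180.5; C: 22.37; D: 154.88.
Overall E[X²] = 0.35·66.89 + 0.32·180.5 + 0.2·22.37 + 0.13·154.88 = 105.78.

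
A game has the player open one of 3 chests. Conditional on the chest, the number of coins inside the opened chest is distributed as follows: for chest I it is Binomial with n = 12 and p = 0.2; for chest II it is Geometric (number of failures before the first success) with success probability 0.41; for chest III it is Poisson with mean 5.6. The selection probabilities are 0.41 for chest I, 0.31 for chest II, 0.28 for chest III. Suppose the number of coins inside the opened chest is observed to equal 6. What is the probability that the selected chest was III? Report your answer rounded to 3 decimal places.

0.791

Likelihoods P(X=6 | ·): I: 0.0155021; II: 0.017294; III: 0.158397.
Posterior ∝ prior × likelihood. Numerator for III: 0.28·0.158397 = 0.0443511.
Normalizing constant: 0.41·0.0155021 + 0.31·0.017294 + 0.28·0.158397 = 0.0560681.
P(III | observation) = 0.0443511 / 0.0560681 = 0.791022.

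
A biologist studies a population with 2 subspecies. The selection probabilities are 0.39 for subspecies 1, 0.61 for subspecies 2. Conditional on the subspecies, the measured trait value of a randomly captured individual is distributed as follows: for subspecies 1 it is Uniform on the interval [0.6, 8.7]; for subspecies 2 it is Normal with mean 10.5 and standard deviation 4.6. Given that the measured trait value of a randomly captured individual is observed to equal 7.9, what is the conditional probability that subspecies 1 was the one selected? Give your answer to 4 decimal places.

0.5164

Likelihoods f(7.9 | ·): 1: 0.123457; 2: 0.0739231.
Posterior ∝ prior × likelihood. Numerator for 1: 0.39·0.123457 = 0.0481481.
Normalizing constant: 0.39·0.123457 + 0.61·0.0739231 = 0.0932412.
P(1 | observation) = 0.0481481 / 0.0932412 = 0.516383.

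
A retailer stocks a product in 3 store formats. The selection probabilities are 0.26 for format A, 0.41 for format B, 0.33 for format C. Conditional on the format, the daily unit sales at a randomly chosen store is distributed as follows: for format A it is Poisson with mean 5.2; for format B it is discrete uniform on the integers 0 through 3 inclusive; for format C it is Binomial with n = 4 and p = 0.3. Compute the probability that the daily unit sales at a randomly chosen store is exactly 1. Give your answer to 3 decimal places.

Conditional on each format, P(X = 1): A: 0.0286861; B: 0.25; C: 0.4116.
By total probability, P(X = 1) = 0.26·0.0286861 + 0.41·0.25 + 0.33·0.4116 = 0.245786.

0.246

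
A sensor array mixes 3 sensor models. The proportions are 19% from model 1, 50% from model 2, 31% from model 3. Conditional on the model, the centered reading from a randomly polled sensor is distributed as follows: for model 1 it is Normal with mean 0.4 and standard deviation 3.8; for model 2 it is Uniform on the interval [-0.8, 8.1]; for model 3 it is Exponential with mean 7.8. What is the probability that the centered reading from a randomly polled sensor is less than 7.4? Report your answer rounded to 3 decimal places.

0.834

Conditional on each model, P(X < 7.4): 1: 0.96727; 2: 0.921348; 3: 0.612763.
By total probability, P(X < 7.4) = 0.19·0.96727 + 0.5·0.921348 + 0.31·0.612763 = 0.834412.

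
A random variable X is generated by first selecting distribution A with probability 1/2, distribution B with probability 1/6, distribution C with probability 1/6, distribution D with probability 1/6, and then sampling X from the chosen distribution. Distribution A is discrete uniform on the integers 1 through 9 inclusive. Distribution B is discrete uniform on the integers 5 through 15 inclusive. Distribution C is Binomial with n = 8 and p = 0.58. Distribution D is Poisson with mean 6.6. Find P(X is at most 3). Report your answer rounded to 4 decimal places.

Conditional on each component, P(X ≤ 3): A: 0.333333; B: 0; C: 0.206164; D: 0.105151.
By total probability, P(X ≤ 3) = 0.5·0.333333 + 0.166667·0 + 0.166667·0.206164 + 0.166667·0.105151 = 0.218553.

0.2186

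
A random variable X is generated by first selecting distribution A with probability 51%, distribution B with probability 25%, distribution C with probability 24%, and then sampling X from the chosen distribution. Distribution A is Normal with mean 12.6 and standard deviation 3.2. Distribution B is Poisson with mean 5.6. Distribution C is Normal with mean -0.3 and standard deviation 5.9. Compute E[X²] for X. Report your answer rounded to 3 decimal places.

For each component E[X²] = Var + (mean)², giving A: 169; B: 36.96; C: 34.9.
Overall E[X²] = 0.51·169 + 0.25·36.96 + 0.24·34.9 = 103.806.

103.806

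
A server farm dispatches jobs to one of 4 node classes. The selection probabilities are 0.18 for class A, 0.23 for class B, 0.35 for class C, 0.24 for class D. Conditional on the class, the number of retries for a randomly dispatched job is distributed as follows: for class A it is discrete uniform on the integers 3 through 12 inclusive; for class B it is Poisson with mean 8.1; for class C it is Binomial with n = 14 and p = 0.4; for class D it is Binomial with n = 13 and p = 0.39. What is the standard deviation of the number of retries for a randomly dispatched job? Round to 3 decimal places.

2.607

Per component, A: μ=7.5, E[X²]=64.5; B: μ=8.1, E[X²]=73.71; C: μ=5.6, E[X²]=34.72; D: μ=5.07, E[X²]=28.7976.
E[X] = 0.18·7.5 + 0.23·8.1 + 0.35·5.6 + 0.24·5.07 = 6.3898.
E[X²] = 0.18·64.5 + 0.23·73.71 + 0.35·34.72 + 0.24·28.7976 = 47.6267.
Var(X) = E[X²] − (E[X])² = 47.6267 − 40.8295 = 6.79718.
SD(X) = √6.79718 = 2.60714.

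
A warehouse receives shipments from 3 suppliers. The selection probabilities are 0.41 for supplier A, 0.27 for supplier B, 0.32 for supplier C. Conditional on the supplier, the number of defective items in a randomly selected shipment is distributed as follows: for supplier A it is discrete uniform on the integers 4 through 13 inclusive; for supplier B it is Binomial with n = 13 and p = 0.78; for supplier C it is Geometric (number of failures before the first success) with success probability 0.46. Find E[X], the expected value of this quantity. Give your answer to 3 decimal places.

Component means — A: 8.5; B: 10.14; C: 1.17391.
E[X] = 0.41·8.5 + 0.27·10.14 + 0.32·1.17391 = 6.59845.

6.598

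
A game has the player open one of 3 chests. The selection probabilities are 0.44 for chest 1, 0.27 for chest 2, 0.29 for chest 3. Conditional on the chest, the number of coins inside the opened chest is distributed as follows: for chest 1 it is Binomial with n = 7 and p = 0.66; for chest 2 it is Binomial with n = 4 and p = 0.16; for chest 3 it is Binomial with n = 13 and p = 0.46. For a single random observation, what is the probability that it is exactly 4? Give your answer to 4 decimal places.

0.1513

Conditional on each chest, P(X = 4): 1: 0.261024; 2: 0.00065536; 3: 0.124992.
By total probability, P(X = 4) = 0.44·0.261024 + 0.27·0.00065536 + 0.29·0.124992 = 0.151275.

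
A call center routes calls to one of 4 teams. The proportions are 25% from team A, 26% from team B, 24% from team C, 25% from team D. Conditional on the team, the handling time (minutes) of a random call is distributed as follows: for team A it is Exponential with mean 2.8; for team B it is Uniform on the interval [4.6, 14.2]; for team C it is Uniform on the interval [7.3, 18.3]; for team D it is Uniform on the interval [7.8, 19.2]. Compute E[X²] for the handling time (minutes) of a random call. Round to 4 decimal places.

For each component E[X²] = Var + (mean)², giving A: 15.68; B: 96.04; C: 173.923; D: 193.08.
Overall E[X²] = 0.25·15.68 + 0.26·96.04 + 0.24·173.923 + 0.25·193.08 = 118.902.

118.9020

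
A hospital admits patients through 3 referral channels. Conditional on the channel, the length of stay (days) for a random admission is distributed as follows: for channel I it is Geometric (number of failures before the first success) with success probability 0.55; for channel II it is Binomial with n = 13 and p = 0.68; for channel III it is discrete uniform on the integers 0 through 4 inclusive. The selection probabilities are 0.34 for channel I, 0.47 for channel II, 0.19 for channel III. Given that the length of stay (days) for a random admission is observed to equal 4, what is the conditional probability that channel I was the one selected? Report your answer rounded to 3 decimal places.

Likelihoods P(X=4 | ·): I: 0.0225534; II: 0.00537888; III: 0.2.
Posterior ∝ prior × likelihood. Numerator for I: 0.34·0.0225534 = 0.00766817.
Normalizing constant: 0.34·0.0225534 + 0.47·0.00537888 + 0.19·0.2 = 0.0481962.
P(I | observation) = 0.00766817 / 0.0481962 = 0.159103.

0.159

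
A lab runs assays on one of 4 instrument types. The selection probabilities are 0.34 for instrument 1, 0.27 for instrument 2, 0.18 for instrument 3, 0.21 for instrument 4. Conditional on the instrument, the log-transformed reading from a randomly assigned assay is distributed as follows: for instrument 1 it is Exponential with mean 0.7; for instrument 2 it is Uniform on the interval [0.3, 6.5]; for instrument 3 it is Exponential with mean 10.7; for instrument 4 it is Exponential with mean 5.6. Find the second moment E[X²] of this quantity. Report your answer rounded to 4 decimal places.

For each component E[X²] = Var + (mean)², giving 1: 0.98; 2: 14.7633; 3: 228.98; 4: 62.72.
Overall E[X²] = 0.34·0.98 + 0.27·14.7633 + 0.18·228.98 + 0.21·62.72 = 58.7069.

58.7069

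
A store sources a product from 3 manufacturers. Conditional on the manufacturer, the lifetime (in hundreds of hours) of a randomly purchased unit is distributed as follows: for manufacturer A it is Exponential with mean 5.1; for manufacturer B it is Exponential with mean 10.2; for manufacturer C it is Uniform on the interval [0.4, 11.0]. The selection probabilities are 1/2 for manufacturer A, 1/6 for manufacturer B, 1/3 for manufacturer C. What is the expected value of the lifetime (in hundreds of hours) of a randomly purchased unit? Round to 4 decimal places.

Component means — A: 5.1; B: 10.2; C: 5.7.
E[X] = 0.5·5.1 + 0.166667·10.2 + 0.333333·5.7 = 6.15.

6.1500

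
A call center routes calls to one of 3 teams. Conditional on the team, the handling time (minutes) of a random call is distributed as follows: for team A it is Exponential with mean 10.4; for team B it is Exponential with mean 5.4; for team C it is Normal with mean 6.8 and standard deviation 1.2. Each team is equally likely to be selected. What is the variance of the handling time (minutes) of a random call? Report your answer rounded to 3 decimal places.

50.689

Per component, A: μ=10.4, E[X²]=216.32; B: μ=5.4, E[X²]=58.32; C: μ=6.8, E[X²]=47.68.
E[X] = 0.333333·10.4 + 0.333333·5.4 + 0.333333·6.8 = 7.53333.
E[X²] = 0.333333·216.32 + 0.333333·58.32 + 0.333333·47.68 = 107.44.
Var(X) = E[X²] − (E[X])² = 107.44 − 56.7511 = 50.6889.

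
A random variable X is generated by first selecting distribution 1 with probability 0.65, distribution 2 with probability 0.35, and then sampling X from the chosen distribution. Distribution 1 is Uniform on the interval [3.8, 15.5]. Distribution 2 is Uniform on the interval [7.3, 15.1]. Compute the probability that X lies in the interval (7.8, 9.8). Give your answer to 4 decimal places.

0.2009

Conditional on each component, P(7.8 < X < 9.8): 1: 0.17094; 2: 0.25641.
By total probability, P(7.8 < X < 9.8) = 0.65·0.17094 + 0.35·0.25641 = 0.200855.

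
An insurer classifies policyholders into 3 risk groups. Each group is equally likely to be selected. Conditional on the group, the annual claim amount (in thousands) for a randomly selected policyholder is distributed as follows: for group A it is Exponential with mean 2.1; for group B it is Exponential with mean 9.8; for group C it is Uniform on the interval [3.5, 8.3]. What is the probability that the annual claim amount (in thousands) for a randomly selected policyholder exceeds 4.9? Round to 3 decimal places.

Conditional on each group, P(X > 4.9): A: 0.096972; B: 0.606531; C: 0.708333.
By total probability, P(X > 4.9) = 0.333333·0.096972 + 0.333333·0.606531 + 0.333333·0.708333 = 0.470612.

0.471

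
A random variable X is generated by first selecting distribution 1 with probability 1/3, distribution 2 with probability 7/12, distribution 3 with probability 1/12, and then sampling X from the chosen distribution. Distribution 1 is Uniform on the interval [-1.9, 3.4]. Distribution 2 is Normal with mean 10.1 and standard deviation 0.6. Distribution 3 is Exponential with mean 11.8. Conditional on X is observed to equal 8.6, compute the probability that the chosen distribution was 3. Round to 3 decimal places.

0.167

Likelihoods f(8.6 | ·): 1: 0; 2: 0.0292138; 3: 0.0408882.
Posterior ∝ prior × likelihood. Numerator for 3: 0.0833333·0.0408882 = 0.00340735.
Normalizing constant: 0.333333·0 + 0.583333·0.0292138 + 0.0833333·0.0408882 = 0.0204488.
P(3 | observation) = 0.00340735 / 0.0204488 = 0.166629.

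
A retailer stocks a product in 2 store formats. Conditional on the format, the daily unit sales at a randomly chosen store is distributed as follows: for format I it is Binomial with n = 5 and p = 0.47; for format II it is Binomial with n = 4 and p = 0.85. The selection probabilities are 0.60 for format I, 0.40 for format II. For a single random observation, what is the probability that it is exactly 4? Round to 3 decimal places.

Conditional on each format, P(X = 4): I: 0.129312; II: 0.522006.
By total probability, P(X = 4) = 0.6·0.129312 + 0.4·0.522006 = 0.286389.

0.286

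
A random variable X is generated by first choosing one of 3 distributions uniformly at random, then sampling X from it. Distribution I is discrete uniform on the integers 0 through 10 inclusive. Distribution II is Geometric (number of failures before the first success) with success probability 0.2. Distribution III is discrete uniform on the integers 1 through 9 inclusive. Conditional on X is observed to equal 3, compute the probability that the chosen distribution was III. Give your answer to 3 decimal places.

0.365

Likelihoods P(X=3 | ·): I: 0.0909091; II: 0.1024; III: 0.111111.
Posterior ∝ prior × likelihood. Numerator for III: 0.333333·0.111111 = 0.037037.
Normalizing constant: 0.333333·0.0909091 + 0.333333·0.1024 + 0.333333·0.111111 = 0.101473.
P(III | observation) = 0.037037 / 0.101473 = 0.364993.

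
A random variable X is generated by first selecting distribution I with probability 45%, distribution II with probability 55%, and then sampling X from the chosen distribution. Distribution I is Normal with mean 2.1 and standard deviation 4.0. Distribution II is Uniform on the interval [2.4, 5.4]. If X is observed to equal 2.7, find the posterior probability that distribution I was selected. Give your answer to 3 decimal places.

0.195

Likelihoods f(2.7 | ·): I: 0.0986198; II: 0.333333.
Posterior ∝ prior × likelihood. Numerator for I: 0.45·0.0986198 = 0.0443789.
Normalizing constant: 0.45·0.0986198 + 0.55·0.333333 = 0.227712.
P(I | observation) = 0.0443789 / 0.227712 = 0.19489.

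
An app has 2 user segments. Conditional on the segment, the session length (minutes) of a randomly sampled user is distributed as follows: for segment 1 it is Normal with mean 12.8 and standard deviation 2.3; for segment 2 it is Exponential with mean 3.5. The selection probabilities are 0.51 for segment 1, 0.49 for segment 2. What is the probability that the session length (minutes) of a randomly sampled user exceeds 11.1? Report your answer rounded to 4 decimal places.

Conditional on each segment, P(X > 11.1): 1: 0.770086; 2: 0.0419436.
By total probability, P(X > 11.1) = 0.51·0.770086 + 0.49·0.0419436 = 0.413296.

0.4133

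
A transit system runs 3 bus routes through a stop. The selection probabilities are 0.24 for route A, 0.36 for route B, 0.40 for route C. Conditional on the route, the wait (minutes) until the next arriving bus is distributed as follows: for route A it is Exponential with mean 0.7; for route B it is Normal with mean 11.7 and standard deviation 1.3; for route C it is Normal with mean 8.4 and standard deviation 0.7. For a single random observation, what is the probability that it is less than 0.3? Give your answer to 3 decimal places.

0.084

Conditional on each route, P(X < 0.3): A: 0.348561; B: 0; C: 0.
By total probability, P(X < 0.3) = 0.24·0.348561 + 0.36·0 + 0.4·0 = 0.0836546.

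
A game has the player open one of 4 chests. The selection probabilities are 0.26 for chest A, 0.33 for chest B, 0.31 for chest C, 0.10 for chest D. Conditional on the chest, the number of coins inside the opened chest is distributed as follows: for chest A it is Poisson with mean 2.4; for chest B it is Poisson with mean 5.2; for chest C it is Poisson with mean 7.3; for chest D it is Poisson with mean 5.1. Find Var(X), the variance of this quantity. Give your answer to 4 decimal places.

Per component, A: μ=2.4, E[X²]=8.16; B: μ=5.2, E[X²]=32.24; C: μ=7.3, E[X²]=60.59; D: μ=5.1, E[X²]=31.11.
E[X] = 0.26·2.4 + 0.33·5.2 + 0.31·7.3 + 0.1·5.1 = 5.113.
E[X²] = 0.26·8.16 + 0.33·32.24 + 0.31·60.59 + 0.1·31.11 = 34.6547.
Var(X) = E[X²] − (E[X])² = 34.6547 − 26.1428 = 8.51193.

8.5119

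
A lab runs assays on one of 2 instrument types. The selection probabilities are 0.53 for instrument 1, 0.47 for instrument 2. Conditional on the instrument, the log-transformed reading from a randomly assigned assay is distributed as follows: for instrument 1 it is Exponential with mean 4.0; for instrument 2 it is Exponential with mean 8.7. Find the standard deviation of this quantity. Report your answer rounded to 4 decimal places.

Per component, 1: μ=4, E[X²]=32; 2: μ=8.7, E[X²]=151.38.
E[X] = 0.53·4 + 0.47·8.7 = 6.209.
E[X²] = 0.53·32 + 0.47·151.38 = 88.1086.
Var(X) = E[X²] − (E[X])² = 88.1086 − 38.5517 = 49.5569.
SD(X) = √49.5569 = 7.03967.

7.0397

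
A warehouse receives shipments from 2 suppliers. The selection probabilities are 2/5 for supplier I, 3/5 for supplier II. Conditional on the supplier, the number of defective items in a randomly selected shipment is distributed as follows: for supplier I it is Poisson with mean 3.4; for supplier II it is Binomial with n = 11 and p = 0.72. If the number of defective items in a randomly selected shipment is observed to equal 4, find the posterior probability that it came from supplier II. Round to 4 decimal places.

0.0881

Likelihoods P(X=4 | ·): I: 0.185825; II: 0.011966.
Posterior ∝ prior × likelihood. Numerator for II: 0.6·0.011966 = 0.00717962.
Normalizing constant: 0.4·0.185825 + 0.6·0.011966 = 0.0815095.
P(II | observation) = 0.00717962 / 0.0815095 = 0.0880833.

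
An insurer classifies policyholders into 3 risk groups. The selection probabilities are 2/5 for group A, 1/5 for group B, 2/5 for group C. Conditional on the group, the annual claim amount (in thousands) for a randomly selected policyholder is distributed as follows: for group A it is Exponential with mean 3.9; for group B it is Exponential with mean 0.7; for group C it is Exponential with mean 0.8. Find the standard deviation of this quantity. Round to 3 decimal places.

2.966

Per component, A: μ=3.9, E[X²]=30.42; B: μ=0.7, E[X²]=0.98; C: μ=0.8, E[X²]=1.28.
E[X] = 0.4·3.9 + 0.2·0.7 + 0.4·0.8 = 2.02.
E[X²] = 0.4·30.42 + 0.2·0.98 + 0.4·1.28 = 12.876.
Var(X) = E[X²] − (E[X])² = 12.876 − 4.0804 = 8.7956.
SD(X) = √8.7956 = 2.96574.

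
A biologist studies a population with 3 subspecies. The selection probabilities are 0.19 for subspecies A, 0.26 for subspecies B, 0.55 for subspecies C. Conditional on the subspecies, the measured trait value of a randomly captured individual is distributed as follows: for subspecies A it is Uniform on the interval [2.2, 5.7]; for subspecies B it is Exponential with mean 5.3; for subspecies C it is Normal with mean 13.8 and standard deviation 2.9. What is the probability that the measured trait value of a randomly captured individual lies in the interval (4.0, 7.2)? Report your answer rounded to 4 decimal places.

0.1538

Conditional on each subspecies, P(4.0 < X < 7.2): A: 0.485714; B: 0.213095; C: 0.0110638.
By total probability, P(4.0 < X < 7.2) = 0.19·0.485714 + 0.26·0.213095 + 0.55·0.0110638 = 0.153776.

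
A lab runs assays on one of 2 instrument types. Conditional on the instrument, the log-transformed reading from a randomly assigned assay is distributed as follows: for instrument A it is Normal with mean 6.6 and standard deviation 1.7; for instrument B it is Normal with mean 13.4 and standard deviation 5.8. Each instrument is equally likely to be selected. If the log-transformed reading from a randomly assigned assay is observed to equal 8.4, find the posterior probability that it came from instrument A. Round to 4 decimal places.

Likelihoods f(8.4 | ·): A: 0.133973; B: 0.0474358.
Posterior ∝ prior × likelihood. Numerator for A: 0.5·0.133973 = 0.0669863.
Normalizing constant: 0.5·0.133973 + 0.5·0.0474358 = 0.0907042.
P(A | observation) = 0.0669863 / 0.0907042 = 0.738514.

0.7385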